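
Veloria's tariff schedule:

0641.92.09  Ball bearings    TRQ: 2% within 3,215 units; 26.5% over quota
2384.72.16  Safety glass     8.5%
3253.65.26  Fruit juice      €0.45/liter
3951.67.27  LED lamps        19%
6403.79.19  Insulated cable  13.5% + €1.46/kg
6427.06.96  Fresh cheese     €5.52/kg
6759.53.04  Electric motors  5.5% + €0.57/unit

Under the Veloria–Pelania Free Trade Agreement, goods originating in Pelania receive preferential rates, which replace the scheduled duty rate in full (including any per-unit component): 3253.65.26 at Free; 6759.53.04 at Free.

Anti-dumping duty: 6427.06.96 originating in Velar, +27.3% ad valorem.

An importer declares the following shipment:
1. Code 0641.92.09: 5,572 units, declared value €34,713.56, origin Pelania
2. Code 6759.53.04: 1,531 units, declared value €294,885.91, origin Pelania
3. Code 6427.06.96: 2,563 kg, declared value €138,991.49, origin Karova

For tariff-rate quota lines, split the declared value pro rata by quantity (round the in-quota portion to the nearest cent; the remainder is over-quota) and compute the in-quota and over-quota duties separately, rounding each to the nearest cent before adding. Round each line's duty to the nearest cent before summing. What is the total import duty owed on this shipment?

Line 1 (0641.92.09, Pelania, 5,572 units, €34,713.56):
Code 0641.92.09 is under a tariff-rate quota (threshold 3,215 units). In-quota: 3,215 units at 2%; over-quota: 2,357 units at 26.5%.
Pro-rata value split: in-quota = €34,713.56 × 3,215/5,572 = €20,029.45; over-quota = €34,713.56 − €20,029.45 = €14,684.11.
In-quota duty = €20,029.45 × 2% = €400.59. Over-quota duty = €14,684.11 × 26.5% = €3,891.29.
Line duty = €400.59 + €3,891.29 = €4,291.88.
Line 2 (6759.53.04, Pelania, 1,531 units, €294,885.91):
Base rate for 6759.53.04 is 5.5% + €0.57/unit.
Origin Pelania qualifies under the Veloria–Pelania agreement and 6759.53.04 is covered: preferential rate Free applies instead.
Duty = €294,885.91 × 0% = €0.00.
Line 3 (6427.06.96, Karova, 2,563 kg, €138,991.49):
Base rate for 6427.06.96 is €5.52/kg.
The additional-duty order on 6427.06.96 targets Velar, not Karova; it does not apply.
Duty = 2,563 × €5.52 = €14,147.76.
Total = €4,291.88 + €0.00 + €14,147.76 = €18,439.64.

€18,439.64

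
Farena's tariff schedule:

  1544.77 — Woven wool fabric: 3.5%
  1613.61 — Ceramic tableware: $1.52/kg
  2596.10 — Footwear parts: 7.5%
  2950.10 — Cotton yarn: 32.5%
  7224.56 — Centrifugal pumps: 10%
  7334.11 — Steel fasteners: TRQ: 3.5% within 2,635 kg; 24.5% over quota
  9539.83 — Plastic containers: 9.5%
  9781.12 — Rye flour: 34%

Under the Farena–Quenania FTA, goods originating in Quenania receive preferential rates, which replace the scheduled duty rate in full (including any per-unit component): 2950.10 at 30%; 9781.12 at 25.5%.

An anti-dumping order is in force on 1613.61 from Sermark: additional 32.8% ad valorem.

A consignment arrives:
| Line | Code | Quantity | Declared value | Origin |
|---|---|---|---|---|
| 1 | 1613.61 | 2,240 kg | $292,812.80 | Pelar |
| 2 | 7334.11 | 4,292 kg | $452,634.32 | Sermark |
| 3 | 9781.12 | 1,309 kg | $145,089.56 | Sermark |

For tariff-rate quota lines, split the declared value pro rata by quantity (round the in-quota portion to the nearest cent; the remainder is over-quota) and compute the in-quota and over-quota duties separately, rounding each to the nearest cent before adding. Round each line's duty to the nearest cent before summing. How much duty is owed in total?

$105,274.37

Line 1 (1613.61, Pelar, 2,240 kg, $292,812.80):
Base rate for 1613.61 is $1.52/kg.
The additional-duty order on 1613.61 targets Sermark, not Pelar; it does not apply.
Duty = 2,240 × $1.52 = $3,404.80.
Line 2 (7334.11, Sermark, 4,292 kg, $452,634.32):
Code 7334.11 is under a tariff-rate quota (threshold 2,635 kg). In-quota: 2,635 kg at 3.5%; over-quota: 1,657 kg at 24.5%.
Pro-rata value split: in-quota = $452,634.32 × 2,635/4,292 = $277,887.10; over-quota = $452,634.32 − $277,887.10 = $174,747.22.
In-quota duty = $277,887.10 × 3.5% = $9,726.05. Over-quota duty = $174,747.22 × 24.5% = $42,813.07.
Line duty = $9,726.05 + $42,813.07 = $52,539.12.
Line 3 (9781.12, Sermark, 1,309 kg, $145,089.56):
Base rate for 9781.12 is 34%.
9781.12 has an FTA preferential rate, but origin Sermark is not Quenania; base rate stands.
Duty = $145,089.56 × 34% = $49,330.45.
Total = $3,404.80 + $52,539.12 + $49,330.45 = $105,274.37.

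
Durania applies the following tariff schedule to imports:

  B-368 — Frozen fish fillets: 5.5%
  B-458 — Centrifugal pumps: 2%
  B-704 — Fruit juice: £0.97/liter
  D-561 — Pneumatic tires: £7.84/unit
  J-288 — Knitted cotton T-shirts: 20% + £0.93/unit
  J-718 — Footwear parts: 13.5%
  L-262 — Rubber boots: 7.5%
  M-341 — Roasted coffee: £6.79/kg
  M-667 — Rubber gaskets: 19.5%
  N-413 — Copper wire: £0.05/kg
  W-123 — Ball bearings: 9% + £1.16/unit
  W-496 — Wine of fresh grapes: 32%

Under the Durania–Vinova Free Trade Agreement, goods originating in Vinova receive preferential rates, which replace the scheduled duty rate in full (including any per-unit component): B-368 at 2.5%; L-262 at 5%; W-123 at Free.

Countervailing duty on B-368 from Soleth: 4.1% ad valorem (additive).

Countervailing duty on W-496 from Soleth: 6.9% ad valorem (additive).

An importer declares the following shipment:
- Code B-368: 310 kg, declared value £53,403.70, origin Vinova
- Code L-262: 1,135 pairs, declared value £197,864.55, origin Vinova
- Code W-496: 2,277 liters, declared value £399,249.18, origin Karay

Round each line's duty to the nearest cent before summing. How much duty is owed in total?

Line 1 (B-368, Vinova, 310 kg, £53,403.70):
Base rate for B-368 is 5.5%.
Origin Vinova qualifies under the Durania–Vinova agreement and B-368 is covered: preferential rate 2.5% applies instead.
The additional-duty order on B-368 targets Soleth, not Vinova; it does not apply.
Duty = £53,403.70 × 2.5% = £1,335.09.
Line 2 (L-262, Vinova, 1,135 pairs, £197,864.55):
Base rate for L-262 is 7.5%.
Origin Vinova qualifies under the Durania–Vinova agreement and L-262 is covered: preferential rate 5% applies instead.
Duty = £197,864.55 × 5% = £9,893.23.
Line 3 (W-496, Karay, 2,277 liters, £399,249.18):
Base rate for W-496 is 32%.
The additional-duty order on W-496 targets Soleth, not Karay; it does not apply.
Duty = £399,249.18 × 32% = £127,759.74.
Total = £1,335.09 + £9,893.23 + £127,759.74 = £138,988.06.

£138,988.06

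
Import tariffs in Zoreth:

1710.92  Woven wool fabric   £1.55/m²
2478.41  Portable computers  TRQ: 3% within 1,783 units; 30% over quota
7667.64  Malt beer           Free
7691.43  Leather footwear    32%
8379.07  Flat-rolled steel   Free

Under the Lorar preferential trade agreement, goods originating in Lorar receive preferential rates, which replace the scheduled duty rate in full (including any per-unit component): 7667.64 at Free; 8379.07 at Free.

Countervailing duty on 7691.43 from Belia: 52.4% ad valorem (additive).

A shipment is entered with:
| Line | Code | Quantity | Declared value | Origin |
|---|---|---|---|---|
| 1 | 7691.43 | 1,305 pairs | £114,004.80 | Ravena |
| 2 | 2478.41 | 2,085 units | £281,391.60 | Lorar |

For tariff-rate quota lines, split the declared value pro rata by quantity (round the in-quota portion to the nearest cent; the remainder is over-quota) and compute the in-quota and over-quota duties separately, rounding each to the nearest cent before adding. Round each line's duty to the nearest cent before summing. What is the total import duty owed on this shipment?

Line 1 (7691.43, Ravena, 1,305 pairs, £114,004.80):
Base rate for 7691.43 is 32%.
The additional-duty order on 7691.43 targets Belia, not Ravena; it does not apply.
Duty = £114,004.80 × 32% = £36,481.54.
Line 2 (2478.41, Lorar, 2,085 units, £281,391.60):
Code 2478.41 is under a tariff-rate quota (threshold 1,783 units). In-quota: 1,783 units at 3%; over-quota: 302 units at 30%.
Pro-rata value split: in-quota = £281,391.60 × 1,783/2,085 = £240,633.68; over-quota = £281,391.60 − £240,633.68 = £40,757.92.
In-quota duty = £240,633.68 × 3% = £7,219.01. Over-quota duty = £40,757.92 × 30% = £12,227.38.
Line duty = £7,219.01 + £12,227.38 = £19,446.39.
Total = £36,481.54 + £19,446.39 = £55,927.93.

£55,927.93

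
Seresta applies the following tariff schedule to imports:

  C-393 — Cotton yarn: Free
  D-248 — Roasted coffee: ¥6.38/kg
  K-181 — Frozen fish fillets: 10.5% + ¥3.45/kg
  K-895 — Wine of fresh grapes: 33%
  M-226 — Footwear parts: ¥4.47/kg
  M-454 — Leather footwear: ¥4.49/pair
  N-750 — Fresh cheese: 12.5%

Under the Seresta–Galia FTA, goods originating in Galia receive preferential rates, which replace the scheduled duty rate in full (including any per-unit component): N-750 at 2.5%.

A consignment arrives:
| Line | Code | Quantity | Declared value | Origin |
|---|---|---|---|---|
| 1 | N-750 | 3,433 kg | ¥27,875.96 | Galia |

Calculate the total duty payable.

Line 1 (N-750, Galia, 3,433 kg, ¥27,875.96):
Base rate for N-750 is 12.5%.
Origin Galia qualifies under the Seresta–Galia agreement and N-750 is covered: preferential rate 2.5% applies instead.
Duty = ¥27,875.96 × 2.5% = ¥696.90.

¥696.90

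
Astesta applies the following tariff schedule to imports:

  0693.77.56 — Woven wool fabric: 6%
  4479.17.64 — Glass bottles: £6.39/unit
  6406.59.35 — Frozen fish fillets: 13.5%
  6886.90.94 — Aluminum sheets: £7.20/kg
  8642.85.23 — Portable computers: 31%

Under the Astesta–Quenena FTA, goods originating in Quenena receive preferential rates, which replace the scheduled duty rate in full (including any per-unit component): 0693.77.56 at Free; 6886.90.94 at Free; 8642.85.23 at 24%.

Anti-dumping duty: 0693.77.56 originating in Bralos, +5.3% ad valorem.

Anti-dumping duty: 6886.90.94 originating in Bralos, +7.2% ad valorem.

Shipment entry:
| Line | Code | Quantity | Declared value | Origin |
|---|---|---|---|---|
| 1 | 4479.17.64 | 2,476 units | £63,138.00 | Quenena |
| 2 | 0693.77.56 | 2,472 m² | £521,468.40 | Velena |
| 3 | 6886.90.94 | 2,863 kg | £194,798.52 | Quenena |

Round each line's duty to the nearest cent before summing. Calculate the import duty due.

£47,109.74

Line 1 (4479.17.64, Quenena, 2,476 units, £63,138.00):
Base rate for 4479.17.64 is £6.39/unit.
Origin Quenena is the FTA partner but 4479.17.64 is not on the preference list; base rate stands.
Duty = 2,476 × £6.39 = £15,821.64.
Line 2 (0693.77.56, Velena, 2,472 m², £521,468.40):
Base rate for 0693.77.56 is 6%.
0693.77.56 has an FTA preferential rate, but origin Velena is not Quenena; base rate stands.
The additional-duty order on 0693.77.56 targets Bralos, not Velena; it does not apply.
Duty = £521,468.40 × 6% = £31,288.10.
Line 3 (6886.90.94, Quenena, 2,863 kg, £194,798.52):
Base rate for 6886.90.94 is £7.20/kg.
Origin Quenena qualifies under the Astesta–Quenena agreement and 6886.90.94 is covered: preferential rate Free applies instead.
The additional-duty order on 6886.90.94 targets Bralos, not Quenena; it does not apply.
Duty = £194,798.52 × 0% = £0.00.
Total = £15,821.64 + £31,288.10 + £0.00 = £47,109.74.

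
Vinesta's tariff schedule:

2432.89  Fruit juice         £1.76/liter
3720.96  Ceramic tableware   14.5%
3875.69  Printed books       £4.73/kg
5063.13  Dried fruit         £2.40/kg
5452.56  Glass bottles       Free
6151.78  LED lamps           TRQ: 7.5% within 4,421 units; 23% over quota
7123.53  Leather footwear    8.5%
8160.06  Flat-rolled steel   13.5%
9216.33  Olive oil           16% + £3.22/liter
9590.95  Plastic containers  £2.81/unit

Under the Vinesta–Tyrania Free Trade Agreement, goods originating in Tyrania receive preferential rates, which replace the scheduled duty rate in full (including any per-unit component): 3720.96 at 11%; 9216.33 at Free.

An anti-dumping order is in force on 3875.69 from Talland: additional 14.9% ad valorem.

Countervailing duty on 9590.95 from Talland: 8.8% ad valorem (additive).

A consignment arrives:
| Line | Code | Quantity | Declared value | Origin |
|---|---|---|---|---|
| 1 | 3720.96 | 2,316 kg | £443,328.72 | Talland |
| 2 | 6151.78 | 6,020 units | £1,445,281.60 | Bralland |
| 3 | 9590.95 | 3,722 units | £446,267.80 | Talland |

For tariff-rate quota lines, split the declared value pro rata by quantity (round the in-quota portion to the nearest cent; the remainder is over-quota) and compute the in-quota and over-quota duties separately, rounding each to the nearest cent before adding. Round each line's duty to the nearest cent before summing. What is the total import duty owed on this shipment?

£281,911.80

Line 1 (3720.96, Talland, 2,316 kg, £443,328.72):
Base rate for 3720.96 is 14.5%.
3720.96 has an FTA preferential rate, but origin Talland is not Tyrania; base rate stands.
Duty = £443,328.72 × 14.5% = £64,282.66.
Line 2 (6151.78, Bralland, 6,020 units, £1,445,281.60):
Code 6151.78 is under a tariff-rate quota (threshold 4,421 units). In-quota: 4,421 units at 7.5%; over-quota: 1,599 units at 23%.
Pro-rata value split: in-quota = £1,445,281.60 × 4,421/6,020 = £1,061,393.68; over-quota = £1,445,281.60 − £1,061,393.68 = £383,887.92.
In-quota duty = £1,061,393.68 × 7.5% = £79,604.53. Over-quota duty = £383,887.92 × 23% = £88,294.22.
Line duty = £79,604.53 + £88,294.22 = £167,898.75.
Line 3 (9590.95, Talland, 3,722 units, £446,267.80):
Base rate for 9590.95 is £2.81/unit.
Additional duty on 9590.95 from Talland: +8.8% ad valorem. Applied ad valorem rate = 8.8%.
Duty = £446,267.80 × 8.8% + 3,722 × £2.81 = £49,730.39.
Total = £64,282.66 + £167,898.75 + £49,730.39 = £281,911.80.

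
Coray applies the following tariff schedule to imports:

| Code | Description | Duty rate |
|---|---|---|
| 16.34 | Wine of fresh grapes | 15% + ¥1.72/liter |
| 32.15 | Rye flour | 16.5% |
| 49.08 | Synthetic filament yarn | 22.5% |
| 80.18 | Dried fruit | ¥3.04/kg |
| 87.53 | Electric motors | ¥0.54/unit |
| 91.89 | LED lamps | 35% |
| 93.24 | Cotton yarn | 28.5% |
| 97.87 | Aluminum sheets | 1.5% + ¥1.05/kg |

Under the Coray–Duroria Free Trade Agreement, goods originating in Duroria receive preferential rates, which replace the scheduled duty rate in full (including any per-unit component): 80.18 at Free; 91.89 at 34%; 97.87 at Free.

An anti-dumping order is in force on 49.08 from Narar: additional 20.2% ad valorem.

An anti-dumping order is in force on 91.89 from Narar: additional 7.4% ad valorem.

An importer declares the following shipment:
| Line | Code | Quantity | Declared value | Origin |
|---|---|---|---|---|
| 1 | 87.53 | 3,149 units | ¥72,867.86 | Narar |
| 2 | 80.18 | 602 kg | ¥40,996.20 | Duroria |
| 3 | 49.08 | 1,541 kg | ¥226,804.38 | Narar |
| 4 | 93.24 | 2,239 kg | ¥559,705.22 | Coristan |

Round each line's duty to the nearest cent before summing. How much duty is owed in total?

¥258,061.92

Line 1 (87.53, Narar, 3,149 units, ¥72,867.86):
Base rate for 87.53 is ¥0.54/unit.
Duty = 3,149 × ¥0.54 = ¥1,700.46.
Line 2 (80.18, Duroria, 602 kg, ¥40,996.20):
Base rate for 80.18 is ¥3.04/kg.
Origin Duroria qualifies under the Coray–Duroria agreement and 80.18 is covered: preferential rate Free applies instead.
Duty = ¥40,996.20 × 0% = ¥0.00.
Line 3 (49.08, Narar, 1,541 kg, ¥226,804.38):
Base rate for 49.08 is 22.5%.
Additional duty on 49.08 from Narar: +20.2%. Applied ad valorem rate: 22.5% + 20.2% = 42.7%.
Duty = ¥226,804.38 × 42.7% = ¥96,845.47.
Line 4 (93.24, Coristan, 2,239 kg, ¥559,705.22):
Base rate for 93.24 is 28.5%.
Duty = ¥559,705.22 × 28.5% = ¥159,515.99.
Total = ¥1,700.46 + ¥0.00 + ¥96,845.47 + ¥159,515.99 = ¥258,061.92.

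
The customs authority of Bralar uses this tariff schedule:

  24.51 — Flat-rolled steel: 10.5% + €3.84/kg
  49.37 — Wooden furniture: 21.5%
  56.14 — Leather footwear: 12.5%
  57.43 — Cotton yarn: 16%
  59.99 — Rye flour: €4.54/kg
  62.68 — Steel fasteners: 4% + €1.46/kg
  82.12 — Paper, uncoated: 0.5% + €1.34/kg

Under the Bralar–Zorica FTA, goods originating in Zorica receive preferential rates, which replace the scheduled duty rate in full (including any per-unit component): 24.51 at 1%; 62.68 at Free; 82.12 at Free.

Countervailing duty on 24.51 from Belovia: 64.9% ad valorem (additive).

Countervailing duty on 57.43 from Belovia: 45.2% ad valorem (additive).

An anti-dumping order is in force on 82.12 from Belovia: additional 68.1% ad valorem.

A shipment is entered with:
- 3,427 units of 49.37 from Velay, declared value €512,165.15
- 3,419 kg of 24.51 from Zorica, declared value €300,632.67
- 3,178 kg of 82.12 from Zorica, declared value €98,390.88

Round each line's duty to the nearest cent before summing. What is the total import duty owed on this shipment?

€113,121.84

Line 1 (49.37, Velay, 3,427 units, €512,165.15):
Base rate for 49.37 is 21.5%.
Duty = €512,165.15 × 21.5% = €110,115.51.
Line 2 (24.51, Zorica, 3,419 kg, €300,632.67):
Base rate for 24.51 is 10.5% + €3.84/kg.
Origin Zorica qualifies under the Bralar–Zorica agreement and 24.51 is covered: preferential rate 1% applies instead.
The additional-duty order on 24.51 targets Belovia, not Zorica; it does not apply.
Duty = €300,632.67 × 1% = €3,006.33.
Line 3 (82.12, Zorica, 3,178 kg, €98,390.88):
Base rate for 82.12 is 0.5% + €1.34/kg.
Origin Zorica qualifies under the Bralar–Zorica agreement and 82.12 is covered: preferential rate Free applies instead.
The additional-duty order on 82.12 targets Belovia, not Zorica; it does not apply.
Duty = €98,390.88 × 0% = €0.00.
Total = €110,115.51 + €3,006.33 + €0.00 = €113,121.84.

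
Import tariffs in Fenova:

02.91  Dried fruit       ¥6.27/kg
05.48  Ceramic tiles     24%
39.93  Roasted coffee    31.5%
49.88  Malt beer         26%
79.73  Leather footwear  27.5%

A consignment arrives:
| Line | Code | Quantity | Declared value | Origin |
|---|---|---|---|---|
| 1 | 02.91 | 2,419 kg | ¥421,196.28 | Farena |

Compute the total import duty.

Line 1 (02.91, Farena, 2,419 kg, ¥421,196.28):
Base rate for 02.91 is ¥6.27/kg.
Duty = 2,419 × ¥6.27 = ¥15,167.13.

¥15,167.13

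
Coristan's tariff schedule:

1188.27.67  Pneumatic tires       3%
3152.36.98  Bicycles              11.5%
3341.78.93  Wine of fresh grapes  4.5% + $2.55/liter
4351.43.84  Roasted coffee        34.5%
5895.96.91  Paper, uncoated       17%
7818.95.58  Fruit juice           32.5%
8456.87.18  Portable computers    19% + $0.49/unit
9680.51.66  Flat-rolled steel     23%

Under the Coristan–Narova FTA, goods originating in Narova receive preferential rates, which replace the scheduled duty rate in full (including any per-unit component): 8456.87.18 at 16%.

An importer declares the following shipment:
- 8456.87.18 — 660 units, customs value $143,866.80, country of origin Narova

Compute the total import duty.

$23,018.69

Line 1 (8456.87.18, Narova, 660 units, $143,866.80):
Base rate for 8456.87.18 is 19% + $0.49/unit.
Origin Narova qualifies under the Coristan–Narova agreement and 8456.87.18 is covered: preferential rate 16% applies instead.
Duty = $143,866.80 × 16% = $23,018.69.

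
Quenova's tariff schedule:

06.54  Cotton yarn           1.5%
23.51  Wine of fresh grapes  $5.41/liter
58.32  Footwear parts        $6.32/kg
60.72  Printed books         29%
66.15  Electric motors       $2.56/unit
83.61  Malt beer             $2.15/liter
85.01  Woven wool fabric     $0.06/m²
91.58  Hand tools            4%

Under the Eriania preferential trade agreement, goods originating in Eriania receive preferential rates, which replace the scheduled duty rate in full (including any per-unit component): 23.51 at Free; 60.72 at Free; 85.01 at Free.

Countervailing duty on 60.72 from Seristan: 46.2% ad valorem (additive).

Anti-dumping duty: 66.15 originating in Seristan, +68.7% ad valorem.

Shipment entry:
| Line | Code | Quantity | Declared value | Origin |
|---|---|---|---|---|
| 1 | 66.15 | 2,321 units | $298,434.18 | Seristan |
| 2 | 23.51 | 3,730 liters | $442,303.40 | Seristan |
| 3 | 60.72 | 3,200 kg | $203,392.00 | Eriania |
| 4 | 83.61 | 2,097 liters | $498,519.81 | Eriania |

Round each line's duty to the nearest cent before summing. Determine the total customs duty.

$235,653.89

Line 1 (66.15, Seristan, 2,321 units, $298,434.18):
Base rate for 66.15 is $2.56/unit.
Additional duty on 66.15 from Seristan: +68.7% ad valorem. Applied ad valorem rate = 68.7%.
Duty = $298,434.18 × 68.7% + 2,321 × $2.56 = $210,966.04.
Line 2 (23.51, Seristan, 3,730 liters, $442,303.40):
Base rate for 23.51 is $5.41/liter.
23.51 has an FTA preferential rate, but origin Seristan is not Eriania; base rate stands.
Duty = 3,730 × $5.41 = $20,179.30.
Line 3 (60.72, Eriania, 3,200 kg, $203,392.00):
Base rate for 60.72 is 29%.
Origin Eriania qualifies under the Quenova–Eriania agreement and 60.72 is covered: preferential rate Free applies instead.
The additional-duty order on 60.72 targets Seristan, not Eriania; it does not apply.
Duty = $203,392.00 × 0% = $0.00.
Line 4 (83.61, Eriania, 2,097 liters, $498,519.81):
Base rate for 83.61 is $2.15/liter.
Origin Eriania is the FTA partner but 83.61 is not on the preference list; base rate stands.
Duty = 2,097 × $2.15 = $4,508.55.
Total = $210,966.04 + $20,179.30 + $0.00 + $4,508.55 = $235,653.89.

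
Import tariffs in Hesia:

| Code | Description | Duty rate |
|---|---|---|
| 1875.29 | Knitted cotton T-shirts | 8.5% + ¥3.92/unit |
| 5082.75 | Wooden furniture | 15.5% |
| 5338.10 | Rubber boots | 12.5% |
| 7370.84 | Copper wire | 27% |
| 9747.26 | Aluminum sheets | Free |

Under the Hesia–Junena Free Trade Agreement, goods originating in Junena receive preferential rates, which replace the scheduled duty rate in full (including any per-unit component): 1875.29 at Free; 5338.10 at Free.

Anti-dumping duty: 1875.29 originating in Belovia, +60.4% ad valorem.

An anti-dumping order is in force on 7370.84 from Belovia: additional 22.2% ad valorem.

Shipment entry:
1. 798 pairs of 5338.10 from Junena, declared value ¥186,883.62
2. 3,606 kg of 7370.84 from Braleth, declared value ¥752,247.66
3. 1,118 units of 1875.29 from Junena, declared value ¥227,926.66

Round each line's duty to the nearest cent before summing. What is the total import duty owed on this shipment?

Line 1 (5338.10, Junena, 798 pairs, ¥186,883.62):
Base rate for 5338.10 is 12.5%.
Origin Junena qualifies under the Hesia–Junena agreement and 5338.10 is covered: preferential rate Free applies instead.
Duty = ¥186,883.62 × 0% = ¥0.00.
Line 2 (7370.84, Braleth, 3,606 kg, ¥752,247.66):
Base rate for 7370.84 is 27%.
The additional-duty order on 7370.84 targets Belovia, not Braleth; it does not apply.
Duty = ¥752,247.66 × 27% = ¥203,106.87.
Line 3 (1875.29, Junena, 1,118 units, ¥227,926.66):
Base rate for 1875.29 is 8.5% + ¥3.92/unit.
Origin Junena qualifies under the Hesia–Junena agreement and 1875.29 is covered: preferential rate Free applies instead.
The additional-duty order on 1875.29 targets Belovia, not Junena; it does not apply.
Duty = ¥227,926.66 × 0% = ¥0.00.
Total = ¥0.00 + ¥203,106.87 + ¥0.00 = ¥203,106.87.

¥203,106.87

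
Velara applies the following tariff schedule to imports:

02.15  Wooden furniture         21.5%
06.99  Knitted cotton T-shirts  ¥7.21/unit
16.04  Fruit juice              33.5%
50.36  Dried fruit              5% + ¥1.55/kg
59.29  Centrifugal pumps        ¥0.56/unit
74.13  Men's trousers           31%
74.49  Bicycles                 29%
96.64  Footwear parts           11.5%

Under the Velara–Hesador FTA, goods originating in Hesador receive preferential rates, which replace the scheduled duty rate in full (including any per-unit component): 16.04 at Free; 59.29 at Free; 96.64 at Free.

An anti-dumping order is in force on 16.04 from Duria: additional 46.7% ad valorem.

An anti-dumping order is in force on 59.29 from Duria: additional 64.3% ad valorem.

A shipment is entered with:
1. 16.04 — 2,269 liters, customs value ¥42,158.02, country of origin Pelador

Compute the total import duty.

¥14,122.94

Line 1 (16.04, Pelador, 2,269 liters, ¥42,158.02):
Base rate for 16.04 is 33.5%.
16.04 has an FTA preferential rate, but origin Pelador is not Hesador; base rate stands.
The additional-duty order on 16.04 targets Duria, not Pelador; it does not apply.
Duty = ¥42,158.02 × 33.5% = ¥14,122.94.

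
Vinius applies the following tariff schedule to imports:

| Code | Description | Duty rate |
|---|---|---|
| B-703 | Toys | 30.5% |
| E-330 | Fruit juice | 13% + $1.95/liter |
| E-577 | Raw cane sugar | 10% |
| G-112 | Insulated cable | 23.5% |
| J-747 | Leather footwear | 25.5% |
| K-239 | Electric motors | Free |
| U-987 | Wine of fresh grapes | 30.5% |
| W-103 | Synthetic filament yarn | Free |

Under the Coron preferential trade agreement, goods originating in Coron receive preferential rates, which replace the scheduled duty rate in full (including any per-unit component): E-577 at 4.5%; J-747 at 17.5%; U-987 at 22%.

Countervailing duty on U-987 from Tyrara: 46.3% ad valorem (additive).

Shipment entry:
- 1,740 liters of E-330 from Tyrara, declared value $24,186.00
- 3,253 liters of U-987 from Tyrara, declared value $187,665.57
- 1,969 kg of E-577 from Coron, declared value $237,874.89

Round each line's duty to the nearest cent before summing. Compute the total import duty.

$161,368.71

Line 1 (E-330, Tyrara, 1,740 liters, $24,186.00):
Base rate for E-330 is 13% + $1.95/liter.
Duty = $24,186.00 × 13% + 1,740 × $1.95 = $6,537.18.
Line 2 (U-987, Tyrara, 3,253 liters, $187,665.57):
Base rate for U-987 is 30.5%.
U-987 has an FTA preferential rate, but origin Tyrara is not Coron; base rate stands.
Additional duty on U-987 from Tyrara: +46.3%. Applied ad valorem rate: 30.5% + 46.3% = 76.8%.
Duty = $187,665.57 × 76.8% = $144,127.16.
Line 3 (E-577, Coron, 1,969 kg, $237,874.89):
Base rate for E-577 is 10%.
Origin Coron qualifies under the Vinius–Coron agreement and E-577 is covered: preferential rate 4.5% applies instead.
Duty = $237,874.89 × 4.5% = $10,704.37.
Total = $6,537.18 + $144,127.16 + $10,704.37 = $161,368.71.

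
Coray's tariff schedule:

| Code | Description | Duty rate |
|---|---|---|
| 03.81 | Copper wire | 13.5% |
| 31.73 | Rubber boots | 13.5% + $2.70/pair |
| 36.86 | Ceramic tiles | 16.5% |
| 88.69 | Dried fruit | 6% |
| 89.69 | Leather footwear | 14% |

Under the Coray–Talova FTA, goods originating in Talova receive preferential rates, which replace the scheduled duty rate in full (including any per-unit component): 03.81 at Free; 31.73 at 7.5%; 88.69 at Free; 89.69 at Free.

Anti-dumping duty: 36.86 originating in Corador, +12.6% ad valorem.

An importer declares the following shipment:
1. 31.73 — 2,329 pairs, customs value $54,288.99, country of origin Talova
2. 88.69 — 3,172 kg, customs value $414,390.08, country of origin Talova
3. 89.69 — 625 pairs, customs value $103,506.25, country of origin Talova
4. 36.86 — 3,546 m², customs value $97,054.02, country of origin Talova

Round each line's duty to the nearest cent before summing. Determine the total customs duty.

Line 1 (31.73, Talova, 2,329 pairs, $54,288.99):
Base rate for 31.73 is 13.5% + $2.70/pair.
Origin Talova qualifies under the Coray–Talova agreement and 31.73 is covered: preferential rate 7.5% applies instead.
Duty = $54,288.99 × 7.5% = $4,071.67.
Line 2 (88.69, Talova, 3,172 kg, $414,390.08):
Base rate for 88.69 is 6%.
Origin Talova qualifies under the Coray–Talova agreement and 88.69 is covered: preferential rate Free applies instead.
Duty = $414,390.08 × 0% = $0.00.
Line 3 (89.69, Talova, 625 pairs, $103,506.25):
Base rate for 89.69 is 14%.
Origin Talova qualifies under the Coray–Talova agreement and 89.69 is covered: preferential rate Free applies instead.
Duty = $103,506.25 × 0% = $0.00.
Line 4 (36.86, Talova, 3,546 m², $97,054.02):
Base rate for 36.86 is 16.5%.
Origin Talova is the FTA partner but 36.86 is not on the preference list; base rate stands.
The additional-duty order on 36.86 targets Corador, not Talova; it does not apply.
Duty = $97,054.02 × 16.5% = $16,013.91.
Total = $4,071.67 + $0.00 + $0.00 + $16,013.91 = $20,085.58.

$20,085.58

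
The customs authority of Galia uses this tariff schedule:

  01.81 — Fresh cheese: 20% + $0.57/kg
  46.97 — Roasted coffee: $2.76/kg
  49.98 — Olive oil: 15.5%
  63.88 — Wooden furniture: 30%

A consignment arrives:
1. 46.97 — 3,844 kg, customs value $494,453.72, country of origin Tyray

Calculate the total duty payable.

Line 1 (46.97, Tyray, 3,844 kg, $494,453.72):
Base rate for 46.97 is $2.76/kg.
Duty = 3,844 × $2.76 = $10,609.44.

$10,609.44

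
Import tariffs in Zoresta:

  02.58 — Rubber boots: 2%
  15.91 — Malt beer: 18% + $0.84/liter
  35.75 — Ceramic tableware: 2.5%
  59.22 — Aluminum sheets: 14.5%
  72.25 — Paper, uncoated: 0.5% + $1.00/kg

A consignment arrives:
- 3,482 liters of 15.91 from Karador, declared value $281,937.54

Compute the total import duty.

Line 1 (15.91, Karador, 3,482 liters, $281,937.54):
Base rate for 15.91 is 18% + $0.84/liter.
Duty = $281,937.54 × 18% + 3,482 × $0.84 = $53,673.64.

$53,673.64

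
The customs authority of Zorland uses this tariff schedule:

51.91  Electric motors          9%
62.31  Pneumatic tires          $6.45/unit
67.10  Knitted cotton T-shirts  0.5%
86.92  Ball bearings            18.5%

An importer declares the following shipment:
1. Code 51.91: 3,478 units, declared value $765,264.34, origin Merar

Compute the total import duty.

Line 1 (51.91, Merar, 3,478 units, $765,264.34):
Base rate for 51.91 is 9%.
Duty = $765,264.34 × 9% = $68,873.79.

$68,873.79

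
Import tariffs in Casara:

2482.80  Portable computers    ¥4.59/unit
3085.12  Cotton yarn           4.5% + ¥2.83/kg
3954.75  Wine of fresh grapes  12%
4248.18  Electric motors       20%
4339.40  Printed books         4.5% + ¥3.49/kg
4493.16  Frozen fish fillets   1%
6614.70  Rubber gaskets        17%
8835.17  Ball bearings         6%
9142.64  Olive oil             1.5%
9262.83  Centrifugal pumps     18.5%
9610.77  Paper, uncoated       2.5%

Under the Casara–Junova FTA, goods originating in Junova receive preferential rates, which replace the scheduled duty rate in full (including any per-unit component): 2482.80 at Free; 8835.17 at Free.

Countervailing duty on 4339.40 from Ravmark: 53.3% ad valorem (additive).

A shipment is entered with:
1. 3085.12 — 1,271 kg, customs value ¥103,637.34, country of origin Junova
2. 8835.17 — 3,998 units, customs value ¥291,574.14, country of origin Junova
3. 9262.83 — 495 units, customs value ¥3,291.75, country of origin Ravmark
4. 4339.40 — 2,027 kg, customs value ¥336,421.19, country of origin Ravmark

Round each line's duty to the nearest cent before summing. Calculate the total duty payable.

Line 1 (3085.12, Junova, 1,271 kg, ¥103,637.34):
Base rate for 3085.12 is 4.5% + ¥2.83/kg.
Origin Junova is the FTA partner but 3085.12 is not on the preference list; base rate stands.
Duty = ¥103,637.34 × 4.5% + 1,271 × ¥2.83 = ¥8,260.61.
Line 2 (8835.17, Junova, 3,998 units, ¥291,574.14):
Base rate for 8835.17 is 6%.
Origin Junova qualifies under the Casara–Junova agreement and 8835.17 is covered: preferential rate Free applies instead.
Duty = ¥291,574.14 × 0% = ¥0.00.
Line 3 (9262.83, Ravmark, 495 units, ¥3,291.75):
Base rate for 9262.83 is 18.5%.
Duty = ¥3,291.75 × 18.5% = ¥608.97.
Line 4 (4339.40, Ravmark, 2,027 kg, ¥336,421.19):
Base rate for 4339.40 is 4.5% + ¥3.49/kg.
Additional duty on 4339.40 from Ravmark: +53.3%. Applied ad valorem rate: 4.5% + 53.3% = 57.8%.
Duty = ¥336,421.19 × 57.8% + 2,027 × ¥3.49 = ¥201,525.68.
Total = ¥8,260.61 + ¥0.00 + ¥608.97 + ¥201,525.68 = ¥210,395.26.

¥210,395.26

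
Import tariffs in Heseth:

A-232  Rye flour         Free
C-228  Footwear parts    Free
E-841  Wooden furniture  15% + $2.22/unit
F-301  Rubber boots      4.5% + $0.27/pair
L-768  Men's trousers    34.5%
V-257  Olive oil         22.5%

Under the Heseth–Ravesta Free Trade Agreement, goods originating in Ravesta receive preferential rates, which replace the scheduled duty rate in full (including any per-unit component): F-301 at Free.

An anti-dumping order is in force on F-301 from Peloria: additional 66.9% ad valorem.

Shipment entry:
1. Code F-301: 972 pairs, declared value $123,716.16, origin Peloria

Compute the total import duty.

Line 1 (F-301, Peloria, 972 pairs, $123,716.16):
Base rate for F-301 is 4.5% + $0.27/pair.
F-301 has an FTA preferential rate, but origin Peloria is not Ravesta; base rate stands.
Additional duty on F-301 from Peloria: +66.9%. Applied ad valorem rate: 4.5% + 66.9% = 71.4%.
Duty = $123,716.16 × 71.4% + 972 × $0.27 = $88,595.78.

$88,595.78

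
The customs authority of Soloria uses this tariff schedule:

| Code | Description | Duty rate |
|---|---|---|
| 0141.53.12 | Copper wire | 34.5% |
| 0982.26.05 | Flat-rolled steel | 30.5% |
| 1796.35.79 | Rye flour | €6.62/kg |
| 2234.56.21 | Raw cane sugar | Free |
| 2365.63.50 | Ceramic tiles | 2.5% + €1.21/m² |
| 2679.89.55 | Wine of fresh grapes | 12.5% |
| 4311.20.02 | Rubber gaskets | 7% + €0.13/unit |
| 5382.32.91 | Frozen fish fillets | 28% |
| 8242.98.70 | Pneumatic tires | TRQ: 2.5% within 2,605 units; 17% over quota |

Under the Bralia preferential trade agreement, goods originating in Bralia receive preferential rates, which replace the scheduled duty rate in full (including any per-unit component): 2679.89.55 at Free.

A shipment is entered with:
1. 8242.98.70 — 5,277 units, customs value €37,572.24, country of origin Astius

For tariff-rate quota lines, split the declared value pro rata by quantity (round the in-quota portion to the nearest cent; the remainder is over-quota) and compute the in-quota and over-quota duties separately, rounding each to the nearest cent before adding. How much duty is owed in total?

Line 1 (8242.98.70, Astius, 5,277 units, €37,572.24):
Code 8242.98.70 is under a tariff-rate quota (threshold 2,605 units). In-quota: 2,605 units at 2.5%; over-quota: 2,672 units at 17%.
Pro-rata value split: in-quota = €37,572.24 × 2,605/5,277 = €18,547.60; over-quota = €37,572.24 − €18,547.60 = €19,024.64.
In-quota duty = €18,547.60 × 2.5% = €463.69. Over-quota duty = €19,024.64 × 17% = €3,234.19.
Line duty = €463.69 + €3,234.19 = €3,697.88.

€3,697.88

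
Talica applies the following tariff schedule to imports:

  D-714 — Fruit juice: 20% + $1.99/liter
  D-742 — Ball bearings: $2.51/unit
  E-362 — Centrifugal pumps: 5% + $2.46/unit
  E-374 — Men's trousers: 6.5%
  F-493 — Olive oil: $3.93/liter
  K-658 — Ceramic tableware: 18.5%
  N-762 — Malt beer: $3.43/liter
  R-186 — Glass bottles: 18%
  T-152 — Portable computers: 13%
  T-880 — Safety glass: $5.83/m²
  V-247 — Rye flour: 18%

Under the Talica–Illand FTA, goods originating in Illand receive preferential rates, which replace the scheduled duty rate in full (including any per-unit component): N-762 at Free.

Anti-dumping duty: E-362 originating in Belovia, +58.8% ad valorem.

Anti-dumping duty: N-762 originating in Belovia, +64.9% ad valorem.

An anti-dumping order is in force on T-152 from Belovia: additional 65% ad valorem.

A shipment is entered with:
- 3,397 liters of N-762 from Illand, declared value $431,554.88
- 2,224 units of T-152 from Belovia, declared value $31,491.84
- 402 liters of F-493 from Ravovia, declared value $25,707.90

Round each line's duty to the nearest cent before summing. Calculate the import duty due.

$26,143.50

Line 1 (N-762, Illand, 3,397 liters, $431,554.88):
Base rate for N-762 is $3.43/liter.
Origin Illand qualifies under the Talica–Illand agreement and N-762 is covered: preferential rate Free applies instead.
The additional-duty order on N-762 targets Belovia, not Illand; it does not apply.
Duty = $431,554.88 × 0% = $0.00.
Line 2 (T-152, Belovia, 2,224 units, $31,491.84):
Base rate for T-152 is 13%.
Additional duty on T-152 from Belovia: +65%. Applied ad valorem rate: 13% + 65% = 78%.
Duty = $31,491.84 × 78% = $24,563.64.
Line 3 (F-493, Ravovia, 402 liters, $25,707.90):
Base rate for F-493 is $3.93/liter.
Duty = 402 × $3.93 = $1,579.86.
Total = $0.00 + $24,563.64 + $1,579.86 = $26,143.50.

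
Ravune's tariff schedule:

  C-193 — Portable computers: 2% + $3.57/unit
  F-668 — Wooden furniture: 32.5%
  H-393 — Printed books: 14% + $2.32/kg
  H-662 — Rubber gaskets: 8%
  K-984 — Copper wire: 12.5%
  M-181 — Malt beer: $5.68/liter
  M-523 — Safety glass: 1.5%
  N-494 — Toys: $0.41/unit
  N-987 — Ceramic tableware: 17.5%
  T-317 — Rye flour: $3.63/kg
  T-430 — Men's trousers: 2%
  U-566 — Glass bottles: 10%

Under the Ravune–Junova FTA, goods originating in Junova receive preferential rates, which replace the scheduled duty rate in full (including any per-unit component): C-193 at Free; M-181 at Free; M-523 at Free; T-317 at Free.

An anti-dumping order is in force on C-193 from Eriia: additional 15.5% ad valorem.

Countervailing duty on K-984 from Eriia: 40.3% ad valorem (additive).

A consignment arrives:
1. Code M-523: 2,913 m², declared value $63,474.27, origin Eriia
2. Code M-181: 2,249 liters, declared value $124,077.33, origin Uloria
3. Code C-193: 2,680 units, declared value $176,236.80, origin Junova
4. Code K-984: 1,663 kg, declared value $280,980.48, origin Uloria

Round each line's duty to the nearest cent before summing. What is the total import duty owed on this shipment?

Line 1 (M-523, Eriia, 2,913 m², $63,474.27):
Base rate for M-523 is 1.5%.
M-523 has an FTA preferential rate, but origin Eriia is not Junova; base rate stands.
Duty = $63,474.27 × 1.5% = $952.11.
Line 2 (M-181, Uloria, 2,249 liters, $124,077.33):
Base rate for M-181 is $5.68/liter.
M-181 has an FTA preferential rate, but origin Uloria is not Junova; base rate stands.
Duty = 2,249 × $5.68 = $12,774.32.
Line 3 (C-193, Junova, 2,680 units, $176,236.80):
Base rate for C-193 is 2% + $3.57/unit.
Origin Junova qualifies under the Ravune–Junova agreement and C-193 is covered: preferential rate Free applies instead.
The additional-duty order on C-193 targets Eriia, not Junova; it does not apply.
Duty = $176,236.80 × 0% = $0.00.
Line 4 (K-984, Uloria, 1,663 kg, $280,980.48):
Base rate for K-984 is 12.5%.
The additional-duty order on K-984 targets Eriia, not Uloria; it does not apply.
Duty = $280,980.48 × 12.5% = $35,122.56.
Total = $952.11 + $12,774.32 + $0.00 + $35,122.56 = $48,848.99.

$48,848.99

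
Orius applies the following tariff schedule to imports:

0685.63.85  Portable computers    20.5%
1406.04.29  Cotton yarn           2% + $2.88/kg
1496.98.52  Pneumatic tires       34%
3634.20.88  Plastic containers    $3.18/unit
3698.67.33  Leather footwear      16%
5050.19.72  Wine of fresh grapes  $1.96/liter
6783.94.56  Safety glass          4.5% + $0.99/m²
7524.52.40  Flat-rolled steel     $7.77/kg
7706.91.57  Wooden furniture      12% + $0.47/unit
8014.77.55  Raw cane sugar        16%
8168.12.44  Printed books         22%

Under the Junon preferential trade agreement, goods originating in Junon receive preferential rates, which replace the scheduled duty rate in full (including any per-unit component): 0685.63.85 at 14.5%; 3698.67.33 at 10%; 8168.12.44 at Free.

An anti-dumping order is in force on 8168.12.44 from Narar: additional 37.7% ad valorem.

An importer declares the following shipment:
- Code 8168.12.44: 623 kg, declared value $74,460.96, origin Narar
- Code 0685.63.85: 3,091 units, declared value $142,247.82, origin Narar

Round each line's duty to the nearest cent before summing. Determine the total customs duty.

$73,613.99

Line 1 (8168.12.44, Narar, 623 kg, $74,460.96):
Base rate for 8168.12.44 is 22%.
8168.12.44 has an FTA preferential rate, but origin Narar is not Junon; base rate stands.
Additional duty on 8168.12.44 from Narar: +37.7%. Applied ad valorem rate: 22% + 37.7% = 59.7%.
Duty = $74,460.96 × 59.7% = $44,453.19.
Line 2 (0685.63.85, Narar, 3,091 units, $142,247.82):
Base rate for 0685.63.85 is 20.5%.
0685.63.85 has an FTA preferential rate, but origin Narar is not Junon; base rate stands.
Duty = $142,247.82 × 20.5% = $29,160.80.
Total = $44,453.19 + $29,160.80 = $73,613.99.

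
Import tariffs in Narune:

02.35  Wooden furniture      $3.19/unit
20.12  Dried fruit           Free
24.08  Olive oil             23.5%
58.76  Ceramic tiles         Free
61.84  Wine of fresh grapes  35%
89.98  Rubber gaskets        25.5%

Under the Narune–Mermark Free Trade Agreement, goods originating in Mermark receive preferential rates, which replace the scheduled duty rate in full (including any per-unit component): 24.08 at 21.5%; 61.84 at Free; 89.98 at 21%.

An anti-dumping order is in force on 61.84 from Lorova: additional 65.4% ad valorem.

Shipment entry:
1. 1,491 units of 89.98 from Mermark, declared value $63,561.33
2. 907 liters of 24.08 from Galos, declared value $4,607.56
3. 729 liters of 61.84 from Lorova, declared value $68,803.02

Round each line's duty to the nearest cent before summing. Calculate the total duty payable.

Line 1 (89.98, Mermark, 1,491 units, $63,561.33):
Base rate for 89.98 is 25.5%.
Origin Mermark qualifies under the Narune–Mermark agreement and 89.98 is covered: preferential rate 21% applies instead.
Duty = $63,561.33 × 21% = $13,347.88.
Line 2 (24.08, Galos, 907 liters, $4,607.56):
Base rate for 24.08 is 23.5%.
24.08 has an FTA preferential rate, but origin Galos is not Mermark; base rate stands.
Duty = $4,607.56 × 23.5% = $1,082.78.
Line 3 (61.84, Lorova, 729 liters, $68,803.02):
Base rate for 61.84 is 35%.
61.84 has an FTA preferential rate, but origin Lorova is not Mermark; base rate stands.
Additional duty on 61.84 from Lorova: +65.4%. Applied ad valorem rate: 35% + 65.4% = 100.4%.
Duty = $68,803.02 × 100.4% = $69,078.23.
Total = $13,347.88 + $1,082.78 + $69,078.23 = $83,508.89.

$83,508.89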